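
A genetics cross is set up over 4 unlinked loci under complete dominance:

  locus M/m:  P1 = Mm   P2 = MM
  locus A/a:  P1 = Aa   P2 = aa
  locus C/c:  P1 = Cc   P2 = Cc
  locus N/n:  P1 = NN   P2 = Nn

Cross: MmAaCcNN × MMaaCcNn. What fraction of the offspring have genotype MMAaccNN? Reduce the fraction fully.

P(MMAaccNN) = 1/32

MmAaCcNN gametes: MACN×2, MAcN×2, MaCN×2, MacN×2, mACN×2, mAcN×2, maCN×2, macN×2
MMaaCcNn gametes: MaCN×4, MaCn×4, MacN×4, Macn×4
MmAaCcNN×MMaaCcNn grid (16·16=256): MMAaCCNN=8 MMAaCCNn=8 MMAaCcNN=16 MMAaCcNn=16 MMAaccNN=8 MMAaccNn=8 MMaaCCNN=8 MMaaCCNn=8 MMaaCcNN=16 MMaaCcNn=16 MMaaccNN=8 MMaaccNn=8 MmAaCCNN=8 MmAaCCNn=8 MmAaCcNN=16 MmAaCcNn=16 MmAaccNN=8 MmAaccNn=8 MmaaCCNN=8 MmaaCCNn=8 MmaaCcNN=16 MmaaCcNn=16 MmaaccNN=8 MmaaccNn=8
MMAaccNN hits 8/256; gcd=8; 8÷8/256÷8 = 1/32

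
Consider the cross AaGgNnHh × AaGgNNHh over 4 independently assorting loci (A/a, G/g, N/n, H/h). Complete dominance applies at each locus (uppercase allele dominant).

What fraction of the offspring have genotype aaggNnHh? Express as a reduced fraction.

P(aaggNnHh) = 1/64

AaGgNnHh gametes: AGNH×1, AGNh×1, AGnH×1, AGnh×1, AgNH×1, AgNh×1, AgnH×1, Agnh×1, aGNH×1, aGNh×1, aGnH×1, aGnh×1, agNH×1, agNh×1, agnH×1, agnh×1
AaGgNNHh gametes: AGNH×2, AGNh×2, AgNH×2, AgNh×2, aGNH×2, aGNh×2, agNH×2, agNh×2
AaGgNnHh×AaGgNNHh grid (16·16=256): AAGGNNHH=2 AAGGNNHh=4 AAGGNNhh=2 AAGGNnHH=2 AAGGNnHh=4 AAGGNnhh=2 AAGgNNHH=4 AAGgNNHh=8 AAGgNNhh=4 AAGgNnHH=4 AAGgNnHh=8 AAGgNnhh=4 AAggNNHH=2 AAggNNHh=4 AAggNNhh=2 AAggNnHH=2 AAggNnHh=4 AAggNnhh=2 AaGGNNHH=4 AaGGNNHh=8 AaGGNNhh=4 AaGGNnHH=4 AaGGNnHh=8 AaGGNnhh=4 AaGgNNHH=8 AaGgNNHh=16 AaGgNNhh=8 AaGgNnHH=8 AaGgNnHh=16 AaGgNnhh=8 AaggNNHH=4 AaggNNHh=8 AaggNNhh=4 AaggNnHH=4 AaggNnHh=8 AaggNnhh=4 aaGGNNHH=2 aaGGNNHh=4 aaGGNNhh=2 aaGGNnHH=2 aaGGNnHh=4 aaGGNnhh=2 aaGgNNHH=4 aaGgNNHh=8 aaGgNNhh=4 aaGgNnHH=4 aaGgNnHh=8 aaGgNnhh=4 aaggNNHH=2 aaggNNHh=4 aaggNNhh=2 aaggNnHH=2 aaggNnHh=4 aaggNnhh=2
aaggNnHh hits 4/256; gcd=4; 4÷4/256÷4 = 1/64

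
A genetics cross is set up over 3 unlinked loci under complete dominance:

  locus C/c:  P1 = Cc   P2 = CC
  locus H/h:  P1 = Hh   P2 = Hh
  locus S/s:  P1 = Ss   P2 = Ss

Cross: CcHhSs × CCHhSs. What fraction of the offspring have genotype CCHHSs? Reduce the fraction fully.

CcHhSs gametes: CHS×1, CHs×1, ChS×1, Chs×1, cHS×1, cHs×1, chS×1, chs×1
CCHhSs gametes: CHS×2, CHs×2, ChS×2, Chs×2
CcHhSs×CCHhSs grid (8·8=64): CCHHSS=2 CCHHSs=4 CCHHss=2 CCHhSS=4 CCHhSs=8 CCHhss=4 CChhSS=2 CChhSs=4 CChhss=2 CcHHSS=2 CcHHSs=4 CcHHss=2 CcHhSS=4 CcHhSs=8 CcHhss=4 CchhSS=2 CchhSs=4 Cchhss=2
CCHHSs hits 4/64; gcd=4; 4÷4/64÷4 = 1/16

P(CCHHSs) = 1/16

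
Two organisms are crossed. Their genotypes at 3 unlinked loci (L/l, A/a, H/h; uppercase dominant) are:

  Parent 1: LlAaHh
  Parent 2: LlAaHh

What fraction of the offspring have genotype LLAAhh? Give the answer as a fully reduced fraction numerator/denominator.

P(LLAAhh) = 1/64

LlAaHh gametes: LAH×1, LAh×1, LaH×1, Lah×1, lAH×1, lAh×1, laH×1, lah×1
LlAaHh gametes: LAH×1, LAh×1, LaH×1, Lah×1, lAH×1, lAh×1, laH×1, lah×1
LlAaHh×LlAaHh grid (8·8=64): LLAAHH=1 LLAAHh=2 LLAAhh=1 LLAaHH=2 LLAaHh=4 LLAahh=2 LLaaHH=1 LLaaHh=2 LLaahh=1 LlAAHH=2 LlAAHh=4 LlAAhh=2 LlAaHH=4 LlAaHh=8 LlAahh=4 LlaaHH=2 LlaaHh=4 Llaahh=2 llAAHH=1 llAAHh=2 llAAhh=1 llAaHH=2 llAaHh=4 llAahh=2 llaaHH=1 llaaHh=2 llaahh=1
LLAAhh hits 1/64; gcd=1; 1÷1/64÷1 = 1/64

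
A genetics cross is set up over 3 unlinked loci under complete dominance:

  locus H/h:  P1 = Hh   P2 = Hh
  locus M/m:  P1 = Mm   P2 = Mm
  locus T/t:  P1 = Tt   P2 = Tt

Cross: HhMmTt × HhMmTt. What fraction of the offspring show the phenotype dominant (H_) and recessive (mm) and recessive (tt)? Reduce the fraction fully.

P(H_ mm tt) = 3/64

HhMmTt gametes: HMT×1, HMt×1, HmT×1, Hmt×1, hMT×1, hMt×1, hmT×1, hmt×1
HhMmTt gametes: HMT×1, HMt×1, HmT×1, Hmt×1, hMT×1, hMt×1, hmT×1, hmt×1
HhMmTt×HhMmTt grid (8·8=64): HHMMTT=1 HHMMTt=2 HHMMtt=1 HHMmTT=2 HHMmTt=4 HHMmtt=2 HHmmTT=1 HHmmTt=2 HHmmtt=1 HhMMTT=2 HhMMTt=4 HhMMtt=2 HhMmTT=4 HhMmTt=8 HhMmtt=4 HhmmTT=2 HhmmTt=4 Hhmmtt=2 hhMMTT=1 hhMMTt=2 hhMMtt=1 hhMmTT=2 hhMmTt=4 hhMmtt=2 hhmmTT=1 hhmmTt=2 hhmmtt=1
H_ mm tt hits 3/64; gcd=1; 3÷1/64÷1 = 3/64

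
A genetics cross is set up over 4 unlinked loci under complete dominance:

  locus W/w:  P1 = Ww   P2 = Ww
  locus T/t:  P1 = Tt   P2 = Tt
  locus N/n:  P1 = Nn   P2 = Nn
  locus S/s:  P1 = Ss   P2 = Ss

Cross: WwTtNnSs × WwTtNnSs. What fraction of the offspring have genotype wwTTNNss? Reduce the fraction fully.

P(wwTTNNss) = 1/256

WwTtNnSs gametes: WTNS×1, WTNs×1, WTnS×1, WTns×1, WtNS×1, WtNs×1, WtnS×1, Wtns×1, wTNS×1, wTNs×1, wTnS×1, wTns×1, wtNS×1, wtNs×1, wtnS×1, wtns×1
WwTtNnSs gametes: WTNS×1, WTNs×1, WTnS×1, WTns×1, WtNS×1, WtNs×1, WtnS×1, Wtns×1, wTNS×1, wTNs×1, wTnS×1, wTns×1, wtNS×1, wtNs×1, wtnS×1, wtns×1
WwTtNnSs×WwTtNnSs grid (16·16=256): WWTTNNSS=1 WWTTNNSs=2 WWTTNNss=1 WWTTNnSS=2 WWTTNnSs=4 WWTTNnss=2 WWTTnnSS=1 WWTTnnSs=2 WWTTnnss=1 WWTtNNSS=2 WWTtNNSs=4 WWTtNNss=2 WWTtNnSS=4 WWTtNnSs=8 WWTtNnss=4 WWTtnnSS=2 WWTtnnSs=4 WWTtnnss=2 WWttNNSS=1 WWttNNSs=2 WWttNNss=1 WWttNnSS=2 WWttNnSs=4 WWttNnss=2 WWttnnSS=1 WWttnnSs=2 WWttnnss=1 WwTTNNSS=2 WwTTNNSs=4 WwTTNNss=2 WwTTNnSS=4 WwTTNnSs=8 WwTTNnss=4 WwTTnnSS=2 WwTTnnSs=4 WwTTnnss=2 WwTtNNSS=4 WwTtNNSs=8 WwTtNNss=4 WwTtNnSS=8 WwTtNnSs=16 WwTtNnss=8 WwTtnnSS=4 WwTtnnSs=8 WwTtnnss=4 WwttNNSS=2 WwttNNSs=4 WwttNNss=2 WwttNnSS=4 WwttNnSs=8 WwttNnss=4 WwttnnSS=2 WwttnnSs=4 Wwttnnss=2 wwTTNNSS=1 wwTTNNSs=2 wwTTNNss=1 wwTTNnSS=2 wwTTNnSs=4 wwTTNnss=2 wwTTnnSS=1 wwTTnnSs=2 wwTTnnss=1 wwTtNNSS=2 wwTtNNSs=4 wwTtNNss=2 wwTtNnSS=4 wwTtNnSs=8 wwTtNnss=4 wwTtnnSS=2 wwTtnnSs=4 wwTtnnss=2 wwttNNSS=1 wwttNNSs=2 wwttNNss=1 wwttNnSS=2 wwttNnSs=4 wwttNnss=2 wwttnnSS=1 wwttnnSs=2 wwttnnss=1
wwTTNNss hits 1/256; gcd=1; 1÷1/256÷1 = 1/256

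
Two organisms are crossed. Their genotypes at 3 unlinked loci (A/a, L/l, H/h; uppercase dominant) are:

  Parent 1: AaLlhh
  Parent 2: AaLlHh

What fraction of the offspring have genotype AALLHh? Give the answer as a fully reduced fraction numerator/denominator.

P(AALLHh) = 1/32

AaLlhh gametes: ALh×2, Alh×2, aLh×2, alh×2
AaLlHh gametes: ALH×1, ALh×1, AlH×1, Alh×1, aLH×1, aLh×1, alH×1, alh×1
AaLlhh×AaLlHh grid (8·8=64): AALLHh=2 AALLhh=2 AALlHh=4 AALlhh=4 AAllHh=2 AAllhh=2 AaLLHh=4 AaLLhh=4 AaLlHh=8 AaLlhh=8 AallHh=4 Aallhh=4 aaLLHh=2 aaLLhh=2 aaLlHh=4 aaLlhh=4 aallHh=2 aallhh=2
AALLHh hits 2/64; gcd=2; 2÷2/64÷2 = 1/32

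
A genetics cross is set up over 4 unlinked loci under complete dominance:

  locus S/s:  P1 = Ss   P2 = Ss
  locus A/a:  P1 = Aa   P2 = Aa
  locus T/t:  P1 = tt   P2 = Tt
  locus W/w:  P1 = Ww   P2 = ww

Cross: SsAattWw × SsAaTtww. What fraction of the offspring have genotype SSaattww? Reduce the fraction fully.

SsAattWw gametes: SAtW×2, SAtw×2, SatW×2, Satw×2, sAtW×2, sAtw×2, satW×2, satw×2
SsAaTtww gametes: SATw×2, SAtw×2, SaTw×2, Satw×2, sATw×2, sAtw×2, saTw×2, satw×2
SsAattWw×SsAaTtww grid (16·16=256): SSAATtWw=4 SSAATtww=4 SSAAttWw=4 SSAAttww=4 SSAaTtWw=8 SSAaTtww=8 SSAattWw=8 SSAattww=8 SSaaTtWw=4 SSaaTtww=4 SSaattWw=4 SSaattww=4 SsAATtWw=8 SsAATtww=8 SsAAttWw=8 SsAAttww=8 SsAaTtWw=16 SsAaTtww=16 SsAattWw=16 SsAattww=16 SsaaTtWw=8 SsaaTtww=8 SsaattWw=8 Ssaattww=8 ssAATtWw=4 ssAATtww=4 ssAAttWw=4 ssAAttww=4 ssAaTtWw=8 ssAaTtww=8 ssAattWw=8 ssAattww=8 ssaaTtWw=4 ssaaTtww=4 ssaattWw=4 ssaattww=4
SSaattww hits 4/256; gcd=4; 4÷4/256÷4 = 1/64

P(SSaattww) = 1/64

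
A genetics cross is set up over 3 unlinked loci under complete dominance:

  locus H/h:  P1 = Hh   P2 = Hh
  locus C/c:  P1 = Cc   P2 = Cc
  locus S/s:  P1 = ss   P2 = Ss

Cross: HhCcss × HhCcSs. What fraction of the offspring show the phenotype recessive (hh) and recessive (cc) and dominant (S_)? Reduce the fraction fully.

HhCcss gametes: HCs×2, Hcs×2, hCs×2, hcs×2
HhCcSs gametes: HCS×1, HCs×1, HcS×1, Hcs×1, hCS×1, hCs×1, hcS×1, hcs×1
HhCcss×HhCcSs grid (8·8=64): HHCCSs=2 HHCCss=2 HHCcSs=4 HHCcss=4 HHccSs=2 HHccss=2 HhCCSs=4 HhCCss=4 HhCcSs=8 HhCcss=8 HhccSs=4 Hhccss=4 hhCCSs=2 hhCCss=2 hhCcSs=4 hhCcss=4 hhccSs=2 hhccss=2
hh cc S_ hits 2/64; gcd=2; 2÷2/64÷2 = 1/32

P(hh cc S_) = 1/32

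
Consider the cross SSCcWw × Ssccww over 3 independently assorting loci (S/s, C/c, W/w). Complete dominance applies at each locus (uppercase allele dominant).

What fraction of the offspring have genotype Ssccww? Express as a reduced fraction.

P(Ssccww) = 1/8

SSCcWw gametes: SCW×2, SCw×2, ScW×2, Scw×2
Ssccww gametes: Scw×4, scw×4
SSCcWw×Ssccww grid (8·8=64): SSCcWw=8 SSCcww=8 SSccWw=8 SSccww=8 SsCcWw=8 SsCcww=8 SsccWw=8 Ssccww=8
Ssccww hits 8/64; gcd=8; 8÷8/64÷8 = 1/8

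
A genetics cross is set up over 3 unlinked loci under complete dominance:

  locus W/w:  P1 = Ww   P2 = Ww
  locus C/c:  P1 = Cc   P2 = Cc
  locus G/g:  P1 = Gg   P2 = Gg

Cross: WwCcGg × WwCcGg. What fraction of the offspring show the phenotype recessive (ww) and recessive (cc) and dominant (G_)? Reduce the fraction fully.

WwCcGg gametes: WCG×1, WCg×1, WcG×1, Wcg×1, wCG×1, wCg×1, wcG×1, wcg×1
WwCcGg gametes: WCG×1, WCg×1, WcG×1, Wcg×1, wCG×1, wCg×1, wcG×1, wcg×1
WwCcGg×WwCcGg grid (8·8=64): WWCCGG=1 WWCCGg=2 WWCCgg=1 WWCcGG=2 WWCcGg=4 WWCcgg=2 WWccGG=1 WWccGg=2 WWccgg=1 WwCCGG=2 WwCCGg=4 WwCCgg=2 WwCcGG=4 WwCcGg=8 WwCcgg=4 WwccGG=2 WwccGg=4 Wwccgg=2 wwCCGG=1 wwCCGg=2 wwCCgg=1 wwCcGG=2 wwCcGg=4 wwCcgg=2 wwccGG=1 wwccGg=2 wwccgg=1
ww cc G_ hits 3/64; gcd=1; 3÷1/64÷1 = 3/64

P(ww cc G_) = 3/64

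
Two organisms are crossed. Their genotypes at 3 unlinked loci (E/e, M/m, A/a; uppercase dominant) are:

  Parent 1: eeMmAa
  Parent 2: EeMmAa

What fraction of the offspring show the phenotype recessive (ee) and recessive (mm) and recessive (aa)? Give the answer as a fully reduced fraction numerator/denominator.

P(ee mm aa) = 1/32

eeMmAa gametes: eMA×2, eMa×2, emA×2, ema×2
EeMmAa gametes: EMA×1, EMa×1, EmA×1, Ema×1, eMA×1, eMa×1, emA×1, ema×1
eeMmAa×EeMmAa grid (8·8=64): EeMMAA=2 EeMMAa=4 EeMMaa=2 EeMmAA=4 EeMmAa=8 EeMmaa=4 EemmAA=2 EemmAa=4 Eemmaa=2 eeMMAA=2 eeMMAa=4 eeMMaa=2 eeMmAA=4 eeMmAa=8 eeMmaa=4 eemmAA=2 eemmAa=4 eemmaa=2
ee mm aa hits 2/64; gcd=2; 2÷2/64÷2 = 1/32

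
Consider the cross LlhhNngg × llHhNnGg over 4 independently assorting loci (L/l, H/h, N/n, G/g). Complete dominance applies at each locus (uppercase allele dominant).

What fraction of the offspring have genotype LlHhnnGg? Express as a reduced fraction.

LlhhNngg gametes: LhNg×4, Lhng×4, lhNg×4, lhng×4
llHhNnGg gametes: lHNG×2, lHNg×2, lHnG×2, lHng×2, lhNG×2, lhNg×2, lhnG×2, lhng×2
LlhhNngg×llHhNnGg grid (16·16=256): LlHhNNGg=8 LlHhNNgg=8 LlHhNnGg=16 LlHhNngg=16 LlHhnnGg=8 LlHhnngg=8 LlhhNNGg=8 LlhhNNgg=8 LlhhNnGg=16 LlhhNngg=16 LlhhnnGg=8 Llhhnngg=8 llHhNNGg=8 llHhNNgg=8 llHhNnGg=16 llHhNngg=16 llHhnnGg=8 llHhnngg=8 llhhNNGg=8 llhhNNgg=8 llhhNnGg=16 llhhNngg=16 llhhnnGg=8 llhhnngg=8
LlHhnnGg hits 8/256; gcd=8; 8÷8/256÷8 = 1/32

P(LlHhnnGg) = 1/32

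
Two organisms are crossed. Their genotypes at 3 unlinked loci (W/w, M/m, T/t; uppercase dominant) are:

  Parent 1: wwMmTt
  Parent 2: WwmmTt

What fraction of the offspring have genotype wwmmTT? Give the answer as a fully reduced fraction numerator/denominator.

wwMmTt gametes: wMT×2, wMt×2, wmT×2, wmt×2
WwmmTt gametes: WmT×2, Wmt×2, wmT×2, wmt×2
wwMmTt×WwmmTt grid (8·8=64): WwMmTT=4 WwMmTt=8 WwMmtt=4 WwmmTT=4 WwmmTt=8 Wwmmtt=4 wwMmTT=4 wwMmTt=8 wwMmtt=4 wwmmTT=4 wwmmTt=8 wwmmtt=4
wwmmTT hits 4/64; gcd=4; 4÷4/64÷4 = 1/16

P(wwmmTT) = 1/16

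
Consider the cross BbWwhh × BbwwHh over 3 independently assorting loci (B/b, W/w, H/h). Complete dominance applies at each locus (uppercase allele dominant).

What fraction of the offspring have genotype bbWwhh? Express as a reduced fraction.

P(bbWwhh) = 1/16

BbWwhh gametes: BWh×2, Bwh×2, bWh×2, bwh×2
BbwwHh gametes: BwH×2, Bwh×2, bwH×2, bwh×2
BbWwhh×BbwwHh grid (8·8=64): BBWwHh=4 BBWwhh=4 BBwwHh=4 BBwwhh=4 BbWwHh=8 BbWwhh=8 BbwwHh=8 Bbwwhh=8 bbWwHh=4 bbWwhh=4 bbwwHh=4 bbwwhh=4
bbWwhh hits 4/64; gcd=4; 4÷4/64÷4 = 1/16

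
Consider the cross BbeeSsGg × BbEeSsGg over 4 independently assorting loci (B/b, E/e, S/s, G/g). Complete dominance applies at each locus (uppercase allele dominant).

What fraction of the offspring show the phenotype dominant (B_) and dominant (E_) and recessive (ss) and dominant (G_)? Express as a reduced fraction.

BbeeSsGg gametes: BeSG×2, BeSg×2, BesG×2, Besg×2, beSG×2, beSg×2, besG×2, besg×2
BbEeSsGg gametes: BESG×1, BESg×1, BEsG×1, BEsg×1, BeSG×1, BeSg×1, BesG×1, Besg×1, bESG×1, bESg×1, bEsG×1, bEsg×1, beSG×1, beSg×1, besG×1, besg×1
BbeeSsGg×BbEeSsGg grid (16·16=256): BBEeSSGG=2 BBEeSSGg=4 BBEeSSgg=2 BBEeSsGG=4 BBEeSsGg=8 BBEeSsgg=4 BBEessGG=2 BBEessGg=4 BBEessgg=2 BBeeSSGG=2 BBeeSSGg=4 BBeeSSgg=2 BBeeSsGG=4 BBeeSsGg=8 BBeeSsgg=4 BBeessGG=2 BBeessGg=4 BBeessgg=2 BbEeSSGG=4 BbEeSSGg=8 BbEeSSgg=4 BbEeSsGG=8 BbEeSsGg=16 BbEeSsgg=8 BbEessGG=4 BbEessGg=8 BbEessgg=4 BbeeSSGG=4 BbeeSSGg=8 BbeeSSgg=4 BbeeSsGG=8 BbeeSsGg=16 BbeeSsgg=8 BbeessGG=4 BbeessGg=8 Bbeessgg=4 bbEeSSGG=2 bbEeSSGg=4 bbEeSSgg=2 bbEeSsGG=4 bbEeSsGg=8 bbEeSsgg=4 bbEessGG=2 bbEessGg=4 bbEessgg=2 bbeeSSGG=2 bbeeSSGg=4 bbeeSSgg=2 bbeeSsGG=4 bbeeSsGg=8 bbeeSsgg=4 bbeessGG=2 bbeessGg=4 bbeessgg=2
B_ E_ ss G_ hits 18/256; gcd=2; 18÷2/256÷2 = 9/128

P(B_ E_ ss G_) = 9/128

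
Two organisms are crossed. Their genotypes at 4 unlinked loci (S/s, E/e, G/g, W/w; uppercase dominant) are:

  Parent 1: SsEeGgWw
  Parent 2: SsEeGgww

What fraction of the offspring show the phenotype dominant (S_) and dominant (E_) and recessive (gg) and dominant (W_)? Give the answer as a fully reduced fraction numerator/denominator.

SsEeGgWw gametes: SEGW×1, SEGw×1, SEgW×1, SEgw×1, SeGW×1, SeGw×1, SegW×1, Segw×1, sEGW×1, sEGw×1, sEgW×1, sEgw×1, seGW×1, seGw×1, segW×1, segw×1
SsEeGgww gametes: SEGw×2, SEgw×2, SeGw×2, Segw×2, sEGw×2, sEgw×2, seGw×2, segw×2
SsEeGgWw×SsEeGgww grid (16·16=256): SSEEGGWw=2 SSEEGGww=2 SSEEGgWw=4 SSEEGgww=4 SSEEggWw=2 SSEEggww=2 SSEeGGWw=4 SSEeGGww=4 SSEeGgWw=8 SSEeGgww=8 SSEeggWw=4 SSEeggww=4 SSeeGGWw=2 SSeeGGww=2 SSeeGgWw=4 SSeeGgww=4 SSeeggWw=2 SSeeggww=2 SsEEGGWw=4 SsEEGGww=4 SsEEGgWw=8 SsEEGgww=8 SsEEggWw=4 SsEEggww=4 SsEeGGWw=8 SsEeGGww=8 SsEeGgWw=16 SsEeGgww=16 SsEeggWw=8 SsEeggww=8 SseeGGWw=4 SseeGGww=4 SseeGgWw=8 SseeGgww=8 SseeggWw=4 Sseeggww=4 ssEEGGWw=2 ssEEGGww=2 ssEEGgWw=4 ssEEGgww=4 ssEEggWw=2 ssEEggww=2 ssEeGGWw=4 ssEeGGww=4 ssEeGgWw=8 ssEeGgww=8 ssEeggWw=4 ssEeggww=4 sseeGGWw=2 sseeGGww=2 sseeGgWw=4 sseeGgww=4 sseeggWw=2 sseeggww=2
S_ E_ gg W_ hits 18/256; gcd=2; 18÷2/256÷2 = 9/128

P(S_ E_ gg W_) = 9/128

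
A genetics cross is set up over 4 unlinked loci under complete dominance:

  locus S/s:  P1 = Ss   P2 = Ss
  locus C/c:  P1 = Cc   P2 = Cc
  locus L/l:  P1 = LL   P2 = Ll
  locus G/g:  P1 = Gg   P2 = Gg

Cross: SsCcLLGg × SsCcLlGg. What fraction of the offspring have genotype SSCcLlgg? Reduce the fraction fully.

P(SSCcLlgg) = 1/64

SsCcLLGg gametes: SCLG×2, SCLg×2, ScLG×2, ScLg×2, sCLG×2, sCLg×2, scLG×2, scLg×2
SsCcLlGg gametes: SCLG×1, SCLg×1, SClG×1, SClg×1, ScLG×1, ScLg×1, SclG×1, Sclg×1, sCLG×1, sCLg×1, sClG×1, sClg×1, scLG×1, scLg×1, sclG×1, sclg×1
SsCcLLGg×SsCcLlGg grid (16·16=256): SSCCLLGG=2 SSCCLLGg=4 SSCCLLgg=2 SSCCLlGG=2 SSCCLlGg=4 SSCCLlgg=2 SSCcLLGG=4 SSCcLLGg=8 SSCcLLgg=4 SSCcLlGG=4 SSCcLlGg=8 SSCcLlgg=4 SSccLLGG=2 SSccLLGg=4 SSccLLgg=2 SSccLlGG=2 SSccLlGg=4 SSccLlgg=2 SsCCLLGG=4 SsCCLLGg=8 SsCCLLgg=4 SsCCLlGG=4 SsCCLlGg=8 SsCCLlgg=4 SsCcLLGG=8 SsCcLLGg=16 SsCcLLgg=8 SsCcLlGG=8 SsCcLlGg=16 SsCcLlgg=8 SsccLLGG=4 SsccLLGg=8 SsccLLgg=4 SsccLlGG=4 SsccLlGg=8 SsccLlgg=4 ssCCLLGG=2 ssCCLLGg=4 ssCCLLgg=2 ssCCLlGG=2 ssCCLlGg=4 ssCCLlgg=2 ssCcLLGG=4 ssCcLLGg=8 ssCcLLgg=4 ssCcLlGG=4 ssCcLlGg=8 ssCcLlgg=4 ssccLLGG=2 ssccLLGg=4 ssccLLgg=2 ssccLlGG=2 ssccLlGg=4 ssccLlgg=2
SSCcLlgg hits 4/256; gcd=4; 4÷4/256÷4 = 1/64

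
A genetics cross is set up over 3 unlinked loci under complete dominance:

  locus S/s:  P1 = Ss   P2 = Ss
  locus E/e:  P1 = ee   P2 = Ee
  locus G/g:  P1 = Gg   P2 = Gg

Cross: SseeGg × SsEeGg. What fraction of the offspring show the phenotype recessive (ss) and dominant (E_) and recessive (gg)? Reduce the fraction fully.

P(ss E_ gg) = 1/32

SseeGg gametes: SeG×2, Seg×2, seG×2, seg×2
SsEeGg gametes: SEG×1, SEg×1, SeG×1, Seg×1, sEG×1, sEg×1, seG×1, seg×1
SseeGg×SsEeGg grid (8·8=64): SSEeGG=2 SSEeGg=4 SSEegg=2 SSeeGG=2 SSeeGg=4 SSeegg=2 SsEeGG=4 SsEeGg=8 SsEegg=4 SseeGG=4 SseeGg=8 Sseegg=4 ssEeGG=2 ssEeGg=4 ssEegg=2 sseeGG=2 sseeGg=4 sseegg=2
ss E_ gg hits 2/64; gcd=2; 2÷2/64÷2 = 1/32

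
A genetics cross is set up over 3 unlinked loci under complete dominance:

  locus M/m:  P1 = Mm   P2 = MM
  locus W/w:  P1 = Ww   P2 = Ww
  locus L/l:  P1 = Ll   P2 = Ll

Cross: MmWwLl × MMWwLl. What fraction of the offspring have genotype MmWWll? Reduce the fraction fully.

MmWwLl gametes: MWL×1, MWl×1, MwL×1, Mwl×1, mWL×1, mWl×1, mwL×1, mwl×1
MMWwLl gametes: MWL×2, MWl×2, MwL×2, Mwl×2
MmWwLl×MMWwLl grid (8·8=64): MMWWLL=2 MMWWLl=4 MMWWll=2 MMWwLL=4 MMWwLl=8 MMWwll=4 MMwwLL=2 MMwwLl=4 MMwwll=2 MmWWLL=2 MmWWLl=4 MmWWll=2 MmWwLL=4 MmWwLl=8 MmWwll=4 MmwwLL=2 MmwwLl=4 Mmwwll=2
MmWWll hits 2/64; gcd=2; 2÷2/64÷2 = 1/32

P(MmWWll) = 1/32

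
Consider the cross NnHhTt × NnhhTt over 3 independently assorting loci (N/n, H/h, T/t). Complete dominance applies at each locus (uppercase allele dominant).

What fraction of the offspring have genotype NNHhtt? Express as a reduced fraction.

NnHhTt gametes: NHT×1, NHt×1, NhT×1, Nht×1, nHT×1, nHt×1, nhT×1, nht×1
NnhhTt gametes: NhT×2, Nht×2, nhT×2, nht×2
NnHhTt×NnhhTt grid (8·8=64): NNHhTT=2 NNHhTt=4 NNHhtt=2 NNhhTT=2 NNhhTt=4 NNhhtt=2 NnHhTT=4 NnHhTt=8 NnHhtt=4 NnhhTT=4 NnhhTt=8 Nnhhtt=4 nnHhTT=2 nnHhTt=4 nnHhtt=2 nnhhTT=2 nnhhTt=4 nnhhtt=2
NNHhtt hits 2/64; gcd=2; 2÷2/64÷2 = 1/32

P(NNHhtt) = 1/32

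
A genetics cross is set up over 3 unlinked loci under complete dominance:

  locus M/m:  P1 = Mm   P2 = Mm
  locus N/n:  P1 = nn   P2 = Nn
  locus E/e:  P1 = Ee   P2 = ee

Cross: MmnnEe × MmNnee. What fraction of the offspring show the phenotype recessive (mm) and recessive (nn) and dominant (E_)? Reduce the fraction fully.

P(mm nn E_) = 1/16

MmnnEe gametes: MnE×2, Mne×2, mnE×2, mne×2
MmNnee gametes: MNe×2, Mne×2, mNe×2, mne×2
MmnnEe×MmNnee grid (8·8=64): MMNnEe=4 MMNnee=4 MMnnEe=4 MMnnee=4 MmNnEe=8 MmNnee=8 MmnnEe=8 Mmnnee=8 mmNnEe=4 mmNnee=4 mmnnEe=4 mmnnee=4
mm nn E_ hits 4/64; gcd=4; 4÷4/64÷4 = 1/16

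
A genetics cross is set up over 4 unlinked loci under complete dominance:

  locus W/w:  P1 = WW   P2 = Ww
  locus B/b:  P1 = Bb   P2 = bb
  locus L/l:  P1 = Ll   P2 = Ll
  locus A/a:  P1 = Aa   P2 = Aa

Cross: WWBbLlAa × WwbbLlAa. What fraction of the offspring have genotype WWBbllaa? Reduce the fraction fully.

P(WWBbllaa) = 1/64

WWBbLlAa gametes: WBLA×2, WBLa×2, WBlA×2, WBla×2, WbLA×2, WbLa×2, WblA×2, Wbla×2
WwbbLlAa gametes: WbLA×2, WbLa×2, WblA×2, Wbla×2, wbLA×2, wbLa×2, wblA×2, wbla×2
WWBbLlAa×WwbbLlAa grid (16·16=256): WWBbLLAA=4 WWBbLLAa=8 WWBbLLaa=4 WWBbLlAA=8 WWBbLlAa=16 WWBbLlaa=8 WWBbllAA=4 WWBbllAa=8 WWBbllaa=4 WWbbLLAA=4 WWbbLLAa=8 WWbbLLaa=4 WWbbLlAA=8 WWbbLlAa=16 WWbbLlaa=8 WWbbllAA=4 WWbbllAa=8 WWbbllaa=4 WwBbLLAA=4 WwBbLLAa=8 WwBbLLaa=4 WwBbLlAA=8 WwBbLlAa=16 WwBbLlaa=8 WwBbllAA=4 WwBbllAa=8 WwBbllaa=4 WwbbLLAA=4 WwbbLLAa=8 WwbbLLaa=4 WwbbLlAA=8 WwbbLlAa=16 WwbbLlaa=8 WwbbllAA=4 WwbbllAa=8 Wwbbllaa=4
WWBbllaa hits 4/256; gcd=4; 4÷4/256÷4 = 1/64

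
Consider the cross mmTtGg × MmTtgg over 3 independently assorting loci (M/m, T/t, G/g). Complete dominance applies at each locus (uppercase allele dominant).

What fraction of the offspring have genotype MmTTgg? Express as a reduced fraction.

P(MmTTgg) = 1/16

mmTtGg gametes: mTG×2, mTg×2, mtG×2, mtg×2
MmTtgg gametes: MTg×2, Mtg×2, mTg×2, mtg×2
mmTtGg×MmTtgg grid (8·8=64): MmTTGg=4 MmTTgg=4 MmTtGg=8 MmTtgg=8 MmttGg=4 Mmttgg=4 mmTTGg=4 mmTTgg=4 mmTtGg=8 mmTtgg=8 mmttGg=4 mmttgg=4
MmTTgg hits 4/64; gcd=4; 4÷4/64÷4 = 1/16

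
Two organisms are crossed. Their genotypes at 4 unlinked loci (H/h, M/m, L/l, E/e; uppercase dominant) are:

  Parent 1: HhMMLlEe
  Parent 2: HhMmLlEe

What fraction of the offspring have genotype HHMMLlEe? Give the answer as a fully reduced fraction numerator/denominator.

HhMMLlEe gametes: HMLE×2, HMLe×2, HMlE×2, HMle×2, hMLE×2, hMLe×2, hMlE×2, hMle×2
HhMmLlEe gametes: HMLE×1, HMLe×1, HMlE×1, HMle×1, HmLE×1, HmLe×1, HmlE×1, Hmle×1, hMLE×1, hMLe×1, hMlE×1, hMle×1, hmLE×1, hmLe×1, hmlE×1, hmle×1
HhMMLlEe×HhMmLlEe grid (16·16=256): HHMMLLEE=2 HHMMLLEe=4 HHMMLLee=2 HHMMLlEE=4 HHMMLlEe=8 HHMMLlee=4 HHMMllEE=2 HHMMllEe=4 HHMMllee=2 HHMmLLEE=2 HHMmLLEe=4 HHMmLLee=2 HHMmLlEE=4 HHMmLlEe=8 HHMmLlee=4 HHMmllEE=2 HHMmllEe=4 HHMmllee=2 HhMMLLEE=4 HhMMLLEe=8 HhMMLLee=4 HhMMLlEE=8 HhMMLlEe=16 HhMMLlee=8 HhMMllEE=4 HhMMllEe=8 HhMMllee=4 HhMmLLEE=4 HhMmLLEe=8 HhMmLLee=4 HhMmLlEE=8 HhMmLlEe=16 HhMmLlee=8 HhMmllEE=4 HhMmllEe=8 HhMmllee=4 hhMMLLEE=2 hhMMLLEe=4 hhMMLLee=2 hhMMLlEE=4 hhMMLlEe=8 hhMMLlee=4 hhMMllEE=2 hhMMllEe=4 hhMMllee=2 hhMmLLEE=2 hhMmLLEe=4 hhMmLLee=2 hhMmLlEE=4 hhMmLlEe=8 hhMmLlee=4 hhMmllEE=2 hhMmllEe=4 hhMmllee=2
HHMMLlEe hits 8/256; gcd=8; 8÷8/256÷8 = 1/32

P(HHMMLlEe) = 1/32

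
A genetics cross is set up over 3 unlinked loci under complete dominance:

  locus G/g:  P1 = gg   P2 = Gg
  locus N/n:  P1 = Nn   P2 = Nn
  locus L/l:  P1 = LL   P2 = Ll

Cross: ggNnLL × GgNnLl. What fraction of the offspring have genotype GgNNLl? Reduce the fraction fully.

P(GgNNLl) = 1/16

ggNnLL gametes: gNL×4, gnL×4
GgNnLl gametes: GNL×1, GNl×1, GnL×1, Gnl×1, gNL×1, gNl×1, gnL×1, gnl×1
ggNnLL×GgNnLl grid (8·8=64): GgNNLL=4 GgNNLl=4 GgNnLL=8 GgNnLl=8 GgnnLL=4 GgnnLl=4 ggNNLL=4 ggNNLl=4 ggNnLL=8 ggNnLl=8 ggnnLL=4 ggnnLl=4
GgNNLl hits 4/64; gcd=4; 4÷4/64÷4 = 1/16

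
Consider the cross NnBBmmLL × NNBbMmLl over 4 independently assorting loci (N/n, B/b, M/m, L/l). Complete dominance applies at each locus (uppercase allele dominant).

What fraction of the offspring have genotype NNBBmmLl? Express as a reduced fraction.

P(NNBBmmLl) = 1/16

NnBBmmLL gametes: NBmL×8, nBmL×8
NNBbMmLl gametes: NBML×2, NBMl×2, NBmL×2, NBml×2, NbML×2, NbMl×2, NbmL×2, Nbml×2
NnBBmmLL×NNBbMmLl grid (16·16=256): NNBBMmLL=16 NNBBMmLl=16 NNBBmmLL=16 NNBBmmLl=16 NNBbMmLL=16 NNBbMmLl=16 NNBbmmLL=16 NNBbmmLl=16 NnBBMmLL=16 NnBBMmLl=16 NnBBmmLL=16 NnBBmmLl=16 NnBbMmLL=16 NnBbMmLl=16 NnBbmmLL=16 NnBbmmLl=16
NNBBmmLl hits 16/256; gcd=16; 16÷16/256÷16 = 1/16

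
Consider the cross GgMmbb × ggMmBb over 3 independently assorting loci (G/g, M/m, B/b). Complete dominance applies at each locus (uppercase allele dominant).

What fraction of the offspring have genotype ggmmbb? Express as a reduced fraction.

P(ggmmbb) = 1/16

GgMmbb gametes: GMb×2, Gmb×2, gMb×2, gmb×2
ggMmBb gametes: gMB×2, gMb×2, gmB×2, gmb×2
GgMmbb×ggMmBb grid (8·8=64): GgMMBb=4 GgMMbb=4 GgMmBb=8 GgMmbb=8 GgmmBb=4 Ggmmbb=4 ggMMBb=4 ggMMbb=4 ggMmBb=8 ggMmbb=8 ggmmBb=4 ggmmbb=4
ggmmbb hits 4/64; gcd=4; 4÷4/64÷4 = 1/16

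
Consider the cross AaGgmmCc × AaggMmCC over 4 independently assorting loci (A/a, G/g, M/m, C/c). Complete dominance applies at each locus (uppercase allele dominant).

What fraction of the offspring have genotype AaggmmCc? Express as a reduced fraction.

AaGgmmCc gametes: AGmC×2, AGmc×2, AgmC×2, Agmc×2, aGmC×2, aGmc×2, agmC×2, agmc×2
AaggMmCC gametes: AgMC×4, AgmC×4, agMC×4, agmC×4
AaGgmmCc×AaggMmCC grid (16·16=256): AAGgMmCC=8 AAGgMmCc=8 AAGgmmCC=8 AAGgmmCc=8 AAggMmCC=8 AAggMmCc=8 AAggmmCC=8 AAggmmCc=8 AaGgMmCC=16 AaGgMmCc=16 AaGgmmCC=16 AaGgmmCc=16 AaggMmCC=16 AaggMmCc=16 AaggmmCC=16 AaggmmCc=16 aaGgMmCC=8 aaGgMmCc=8 aaGgmmCC=8 aaGgmmCc=8 aaggMmCC=8 aaggMmCc=8 aaggmmCC=8 aaggmmCc=8
AaggmmCc hits 16/256; gcd=16; 16÷16/256÷16 = 1/16

P(AaggmmCc) = 1/16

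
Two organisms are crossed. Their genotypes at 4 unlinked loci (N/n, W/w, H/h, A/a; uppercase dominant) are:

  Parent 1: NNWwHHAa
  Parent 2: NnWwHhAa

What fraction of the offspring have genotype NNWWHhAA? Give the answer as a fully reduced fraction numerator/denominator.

P(NNWWHhAA) = 1/64

NNWwHHAa gametes: NWHA×4, NWHa×4, NwHA×4, NwHa×4
NnWwHhAa gametes: NWHA×1, NWHa×1, NWhA×1, NWha×1, NwHA×1, NwHa×1, NwhA×1, Nwha×1, nWHA×1, nWHa×1, nWhA×1, nWha×1, nwHA×1, nwHa×1, nwhA×1, nwha×1
NNWwHHAa×NnWwHhAa grid (16·16=256): NNWWHHAA=4 NNWWHHAa=8 NNWWHHaa=4 NNWWHhAA=4 NNWWHhAa=8 NNWWHhaa=4 NNWwHHAA=8 NNWwHHAa=16 NNWwHHaa=8 NNWwHhAA=8 NNWwHhAa=16 NNWwHhaa=8 NNwwHHAA=4 NNwwHHAa=8 NNwwHHaa=4 NNwwHhAA=4 NNwwHhAa=8 NNwwHhaa=4 NnWWHHAA=4 NnWWHHAa=8 NnWWHHaa=4 NnWWHhAA=4 NnWWHhAa=8 NnWWHhaa=4 NnWwHHAA=8 NnWwHHAa=16 NnWwHHaa=8 NnWwHhAA=8 NnWwHhAa=16 NnWwHhaa=8 NnwwHHAA=4 NnwwHHAa=8 NnwwHHaa=4 NnwwHhAA=4 NnwwHhAa=8 NnwwHhaa=4
NNWWHhAA hits 4/256; gcd=4; 4÷4/256÷4 = 1/64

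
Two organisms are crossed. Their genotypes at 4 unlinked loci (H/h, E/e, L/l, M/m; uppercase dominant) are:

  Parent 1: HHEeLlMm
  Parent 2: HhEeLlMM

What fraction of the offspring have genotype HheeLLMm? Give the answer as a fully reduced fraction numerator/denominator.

HHEeLlMm gametes: HELM×2, HELm×2, HElM×2, HElm×2, HeLM×2, HeLm×2, HelM×2, Helm×2
HhEeLlMM gametes: HELM×2, HElM×2, HeLM×2, HelM×2, hELM×2, hElM×2, heLM×2, helM×2
HHEeLlMm×HhEeLlMM grid (16·16=256): HHEELLMM=4 HHEELLMm=4 HHEELlMM=8 HHEELlMm=8 HHEEllMM=4 HHEEllMm=4 HHEeLLMM=8 HHEeLLMm=8 HHEeLlMM=16 HHEeLlMm=16 HHEellMM=8 HHEellMm=8 HHeeLLMM=4 HHeeLLMm=4 HHeeLlMM=8 HHeeLlMm=8 HHeellMM=4 HHeellMm=4 HhEELLMM=4 HhEELLMm=4 HhEELlMM=8 HhEELlMm=8 HhEEllMM=4 HhEEllMm=4 HhEeLLMM=8 HhEeLLMm=8 HhEeLlMM=16 HhEeLlMm=16 HhEellMM=8 HhEellMm=8 HheeLLMM=4 HheeLLMm=4 HheeLlMM=8 HheeLlMm=8 HheellMM=4 HheellMm=4
HheeLLMm hits 4/256; gcd=4; 4÷4/256÷4 = 1/64

P(HheeLLMm) = 1/64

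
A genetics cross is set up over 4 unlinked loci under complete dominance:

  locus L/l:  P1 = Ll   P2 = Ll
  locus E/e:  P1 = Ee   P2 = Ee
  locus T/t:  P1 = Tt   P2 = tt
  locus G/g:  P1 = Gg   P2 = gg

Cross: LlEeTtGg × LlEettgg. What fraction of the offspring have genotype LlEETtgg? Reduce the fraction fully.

LlEeTtGg gametes: LETG×1, LETg×1, LEtG×1, LEtg×1, LeTG×1, LeTg×1, LetG×1, Letg×1, lETG×1, lETg×1, lEtG×1, lEtg×1, leTG×1, leTg×1, letG×1, letg×1
LlEettgg gametes: LEtg×4, Letg×4, lEtg×4, letg×4
LlEeTtGg×LlEettgg grid (16·16=256): LLEETtGg=4 LLEETtgg=4 LLEEttGg=4 LLEEttgg=4 LLEeTtGg=8 LLEeTtgg=8 LLEettGg=8 LLEettgg=8 LLeeTtGg=4 LLeeTtgg=4 LLeettGg=4 LLeettgg=4 LlEETtGg=8 LlEETtgg=8 LlEEttGg=8 LlEEttgg=8 LlEeTtGg=16 LlEeTtgg=16 LlEettGg=16 LlEettgg=16 LleeTtGg=8 LleeTtgg=8 LleettGg=8 Lleettgg=8 llEETtGg=4 llEETtgg=4 llEEttGg=4 llEEttgg=4 llEeTtGg=8 llEeTtgg=8 llEettGg=8 llEettgg=8 lleeTtGg=4 lleeTtgg=4 lleettGg=4 lleettgg=4
LlEETtgg hits 8/256; gcd=8; 8÷8/256÷8 = 1/32

P(LlEETtgg) = 1/32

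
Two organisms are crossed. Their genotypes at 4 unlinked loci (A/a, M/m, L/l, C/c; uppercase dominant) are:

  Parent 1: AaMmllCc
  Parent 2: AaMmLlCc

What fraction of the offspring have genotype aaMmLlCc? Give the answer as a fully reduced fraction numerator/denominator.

P(aaMmLlCc) = 1/32

AaMmllCc gametes: AMlC×2, AMlc×2, AmlC×2, Amlc×2, aMlC×2, aMlc×2, amlC×2, amlc×2
AaMmLlCc gametes: AMLC×1, AMLc×1, AMlC×1, AMlc×1, AmLC×1, AmLc×1, AmlC×1, Amlc×1, aMLC×1, aMLc×1, aMlC×1, aMlc×1, amLC×1, amLc×1, amlC×1, amlc×1
AaMmllCc×AaMmLlCc grid (16·16=256): AAMMLlCC=2 AAMMLlCc=4 AAMMLlcc=2 AAMMllCC=2 AAMMllCc=4 AAMMllcc=2 AAMmLlCC=4 AAMmLlCc=8 AAMmLlcc=4 AAMmllCC=4 AAMmllCc=8 AAMmllcc=4 AAmmLlCC=2 AAmmLlCc=4 AAmmLlcc=2 AAmmllCC=2 AAmmllCc=4 AAmmllcc=2 AaMMLlCC=4 AaMMLlCc=8 AaMMLlcc=4 AaMMllCC=4 AaMMllCc=8 AaMMllcc=4 AaMmLlCC=8 AaMmLlCc=16 AaMmLlcc=8 AaMmllCC=8 AaMmllCc=16 AaMmllcc=8 AammLlCC=4 AammLlCc=8 AammLlcc=4 AammllCC=4 AammllCc=8 Aammllcc=4 aaMMLlCC=2 aaMMLlCc=4 aaMMLlcc=2 aaMMllCC=2 aaMMllCc=4 aaMMllcc=2 aaMmLlCC=4 aaMmLlCc=8 aaMmLlcc=4 aaMmllCC=4 aaMmllCc=8 aaMmllcc=4 aammLlCC=2 aammLlCc=4 aammLlcc=2 aammllCC=2 aammllCc=4 aammllcc=2
aaMmLlCc hits 8/256; gcd=8; 8÷8/256÷8 = 1/32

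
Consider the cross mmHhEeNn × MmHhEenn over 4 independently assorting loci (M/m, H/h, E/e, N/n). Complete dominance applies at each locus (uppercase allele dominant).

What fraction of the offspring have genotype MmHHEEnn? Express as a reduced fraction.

mmHhEeNn gametes: mHEN×2, mHEn×2, mHeN×2, mHen×2, mhEN×2, mhEn×2, mheN×2, mhen×2
MmHhEenn gametes: MHEn×2, MHen×2, MhEn×2, Mhen×2, mHEn×2, mHen×2, mhEn×2, mhen×2
mmHhEeNn×MmHhEenn grid (16·16=256): MmHHEENn=4 MmHHEEnn=4 MmHHEeNn=8 MmHHEenn=8 MmHHeeNn=4 MmHHeenn=4 MmHhEENn=8 MmHhEEnn=8 MmHhEeNn=16 MmHhEenn=16 MmHheeNn=8 MmHheenn=8 MmhhEENn=4 MmhhEEnn=4 MmhhEeNn=8 MmhhEenn=8 MmhheeNn=4 Mmhheenn=4 mmHHEENn=4 mmHHEEnn=4 mmHHEeNn=8 mmHHEenn=8 mmHHeeNn=4 mmHHeenn=4 mmHhEENn=8 mmHhEEnn=8 mmHhEeNn=16 mmHhEenn=16 mmHheeNn=8 mmHheenn=8 mmhhEENn=4 mmhhEEnn=4 mmhhEeNn=8 mmhhEenn=8 mmhheeNn=4 mmhheenn=4
MmHHEEnn hits 4/256; gcd=4; 4÷4/256÷4 = 1/64

P(MmHHEEnn) = 1/64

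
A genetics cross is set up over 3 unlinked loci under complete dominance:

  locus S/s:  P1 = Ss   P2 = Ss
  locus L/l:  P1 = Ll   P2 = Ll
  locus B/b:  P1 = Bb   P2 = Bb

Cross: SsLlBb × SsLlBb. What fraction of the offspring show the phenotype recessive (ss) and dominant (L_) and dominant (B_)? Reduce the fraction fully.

SsLlBb gametes: SLB×1, SLb×1, SlB×1, Slb×1, sLB×1, sLb×1, slB×1, slb×1
SsLlBb gametes: SLB×1, SLb×1, SlB×1, Slb×1, sLB×1, sLb×1, slB×1, slb×1
SsLlBb×SsLlBb grid (8·8=64): SSLLBB=1 SSLLBb=2 SSLLbb=1 SSLlBB=2 SSLlBb=4 SSLlbb=2 SSllBB=1 SSllBb=2 SSllbb=1 SsLLBB=2 SsLLBb=4 SsLLbb=2 SsLlBB=4 SsLlBb=8 SsLlbb=4 SsllBB=2 SsllBb=4 Ssllbb=2 ssLLBB=1 ssLLBb=2 ssLLbb=1 ssLlBB=2 ssLlBb=4 ssLlbb=2 ssllBB=1 ssllBb=2 ssllbb=1
ss L_ B_ hits 9/64; gcd=1; 9÷1/64÷1 = 9/64

P(ss L_ B_) = 9/64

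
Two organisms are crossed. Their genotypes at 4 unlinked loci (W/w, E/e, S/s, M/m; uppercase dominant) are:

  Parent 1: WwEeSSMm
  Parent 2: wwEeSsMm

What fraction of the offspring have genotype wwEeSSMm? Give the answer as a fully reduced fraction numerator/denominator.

P(wwEeSSMm) = 1/16

WwEeSSMm gametes: WESM×2, WESm×2, WeSM×2, WeSm×2, wESM×2, wESm×2, weSM×2, weSm×2
wwEeSsMm gametes: wESM×2, wESm×2, wEsM×2, wEsm×2, weSM×2, weSm×2, wesM×2, wesm×2
WwEeSSMm×wwEeSsMm grid (16·16=256): WwEESSMM=4 WwEESSMm=8 WwEESSmm=4 WwEESsMM=4 WwEESsMm=8 WwEESsmm=4 WwEeSSMM=8 WwEeSSMm=16 WwEeSSmm=8 WwEeSsMM=8 WwEeSsMm=16 WwEeSsmm=8 WweeSSMM=4 WweeSSMm=8 WweeSSmm=4 WweeSsMM=4 WweeSsMm=8 WweeSsmm=4 wwEESSMM=4 wwEESSMm=8 wwEESSmm=4 wwEESsMM=4 wwEESsMm=8 wwEESsmm=4 wwEeSSMM=8 wwEeSSMm=16 wwEeSSmm=8 wwEeSsMM=8 wwEeSsMm=16 wwEeSsmm=8 wweeSSMM=4 wweeSSMm=8 wweeSSmm=4 wweeSsMM=4 wweeSsMm=8 wweeSsmm=4
wwEeSSMm hits 16/256; gcd=16; 16÷16/256÷16 = 1/16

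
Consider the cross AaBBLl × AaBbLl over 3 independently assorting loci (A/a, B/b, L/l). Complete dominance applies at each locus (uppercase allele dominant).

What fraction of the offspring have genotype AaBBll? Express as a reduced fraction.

AaBBLl gametes: ABL×2, ABl×2, aBL×2, aBl×2
AaBbLl gametes: ABL×1, ABl×1, AbL×1, Abl×1, aBL×1, aBl×1, abL×1, abl×1
AaBBLl×AaBbLl grid (8·8=64): AABBLL=2 AABBLl=4 AABBll=2 AABbLL=2 AABbLl=4 AABbll=2 AaBBLL=4 AaBBLl=8 AaBBll=4 AaBbLL=4 AaBbLl=8 AaBbll=4 aaBBLL=2 aaBBLl=4 aaBBll=2 aaBbLL=2 aaBbLl=4 aaBbll=2
AaBBll hits 4/64; gcd=4; 4÷4/64÷4 = 1/16

P(AaBBll) = 1/16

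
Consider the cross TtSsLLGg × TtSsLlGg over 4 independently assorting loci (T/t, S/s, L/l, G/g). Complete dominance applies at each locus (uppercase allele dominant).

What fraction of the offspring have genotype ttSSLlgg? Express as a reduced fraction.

P(ttSSLlgg) = 1/128

TtSsLLGg gametes: TSLG×2, TSLg×2, TsLG×2, TsLg×2, tSLG×2, tSLg×2, tsLG×2, tsLg×2
TtSsLlGg gametes: TSLG×1, TSLg×1, TSlG×1, TSlg×1, TsLG×1, TsLg×1, TslG×1, Tslg×1, tSLG×1, tSLg×1, tSlG×1, tSlg×1, tsLG×1, tsLg×1, tslG×1, tslg×1
TtSsLLGg×TtSsLlGg grid (16·16=256): TTSSLLGG=2 TTSSLLGg=4 TTSSLLgg=2 TTSSLlGG=2 TTSSLlGg=4 TTSSLlgg=2 TTSsLLGG=4 TTSsLLGg=8 TTSsLLgg=4 TTSsLlGG=4 TTSsLlGg=8 TTSsLlgg=4 TTssLLGG=2 TTssLLGg=4 TTssLLgg=2 TTssLlGG=2 TTssLlGg=4 TTssLlgg=2 TtSSLLGG=4 TtSSLLGg=8 TtSSLLgg=4 TtSSLlGG=4 TtSSLlGg=8 TtSSLlgg=4 TtSsLLGG=8 TtSsLLGg=16 TtSsLLgg=8 TtSsLlGG=8 TtSsLlGg=16 TtSsLlgg=8 TtssLLGG=4 TtssLLGg=8 TtssLLgg=4 TtssLlGG=4 TtssLlGg=8 TtssLlgg=4 ttSSLLGG=2 ttSSLLGg=4 ttSSLLgg=2 ttSSLlGG=2 ttSSLlGg=4 ttSSLlgg=2 ttSsLLGG=4 ttSsLLGg=8 ttSsLLgg=4 ttSsLlGG=4 ttSsLlGg=8 ttSsLlgg=4 ttssLLGG=2 ttssLLGg=4 ttssLLgg=2 ttssLlGG=2 ttssLlGg=4 ttssLlgg=2
ttSSLlgg hits 2/256; gcd=2; 2÷2/256÷2 = 1/128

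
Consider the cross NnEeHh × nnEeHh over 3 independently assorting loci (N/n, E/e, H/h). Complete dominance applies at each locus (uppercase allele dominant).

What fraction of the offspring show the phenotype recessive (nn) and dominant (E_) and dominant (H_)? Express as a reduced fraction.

NnEeHh gametes: NEH×1, NEh×1, NeH×1, Neh×1, nEH×1, nEh×1, neH×1, neh×1
nnEeHh gametes: nEH×2, nEh×2, neH×2, neh×2
NnEeHh×nnEeHh grid (8·8=64): NnEEHH=2 NnEEHh=4 NnEEhh=2 NnEeHH=4 NnEeHh=8 NnEehh=4 NneeHH=2 NneeHh=4 Nneehh=2 nnEEHH=2 nnEEHh=4 nnEEhh=2 nnEeHH=4 nnEeHh=8 nnEehh=4 nneeHH=2 nneeHh=4 nneehh=2
nn E_ H_ hits 18/64; gcd=2; 18÷2/64÷2 = 9/32

P(nn E_ H_) = 9/32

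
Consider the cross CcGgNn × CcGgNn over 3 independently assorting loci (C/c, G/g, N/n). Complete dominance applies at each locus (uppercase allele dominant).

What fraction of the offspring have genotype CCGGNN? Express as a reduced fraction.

P(CCGGNN) = 1/64

CcGgNn gametes: CGN×1, CGn×1, CgN×1, Cgn×1, cGN×1, cGn×1, cgN×1, cgn×1
CcGgNn gametes: CGN×1, CGn×1, CgN×1, Cgn×1, cGN×1, cGn×1, cgN×1, cgn×1
CcGgNn×CcGgNn grid (8·8=64): CCGGNN=1 CCGGNn=2 CCGGnn=1 CCGgNN=2 CCGgNn=4 CCGgnn=2 CCggNN=1 CCggNn=2 CCggnn=1 CcGGNN=2 CcGGNn=4 CcGGnn=2 CcGgNN=4 CcGgNn=8 CcGgnn=4 CcggNN=2 CcggNn=4 Ccggnn=2 ccGGNN=1 ccGGNn=2 ccGGnn=1 ccGgNN=2 ccGgNn=4 ccGgnn=2 ccggNN=1 ccggNn=2 ccggnn=1
CCGGNN hits 1/64; gcd=1; 1÷1/64÷1 = 1/64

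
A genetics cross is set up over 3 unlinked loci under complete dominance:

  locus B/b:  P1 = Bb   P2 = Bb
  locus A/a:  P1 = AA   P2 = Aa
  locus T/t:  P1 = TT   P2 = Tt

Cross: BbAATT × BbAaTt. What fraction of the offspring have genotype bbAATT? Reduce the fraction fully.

BbAATT gametes: BAT×4, bAT×4
BbAaTt gametes: BAT×1, BAt×1, BaT×1, Bat×1, bAT×1, bAt×1, baT×1, bat×1
BbAATT×BbAaTt grid (8·8=64): BBAATT=4 BBAATt=4 BBAaTT=4 BBAaTt=4 BbAATT=8 BbAATt=8 BbAaTT=8 BbAaTt=8 bbAATT=4 bbAATt=4 bbAaTT=4 bbAaTt=4
bbAATT hits 4/64; gcd=4; 4÷4/64÷4 = 1/16

P(bbAATT) = 1/16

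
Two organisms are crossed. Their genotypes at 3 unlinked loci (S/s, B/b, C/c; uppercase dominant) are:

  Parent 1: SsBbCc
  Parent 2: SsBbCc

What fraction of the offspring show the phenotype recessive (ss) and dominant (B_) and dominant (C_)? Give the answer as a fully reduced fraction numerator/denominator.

P(ss B_ C_) = 9/64

SsBbCc gametes: SBC×1, SBc×1, SbC×1, Sbc×1, sBC×1, sBc×1, sbC×1, sbc×1
SsBbCc gametes: SBC×1, SBc×1, SbC×1, Sbc×1, sBC×1, sBc×1, sbC×1, sbc×1
SsBbCc×SsBbCc grid (8·8=64): SSBBCC=1 SSBBCc=2 SSBBcc=1 SSBbCC=2 SSBbCc=4 SSBbcc=2 SSbbCC=1 SSbbCc=2 SSbbcc=1 SsBBCC=2 SsBBCc=4 SsBBcc=2 SsBbCC=4 SsBbCc=8 SsBbcc=4 SsbbCC=2 SsbbCc=4 Ssbbcc=2 ssBBCC=1 ssBBCc=2 ssBBcc=1 ssBbCC=2 ssBbCc=4 ssBbcc=2 ssbbCC=1 ssbbCc=2 ssbbcc=1
ss B_ C_ hits 9/64; gcd=1; 9÷1/64÷1 = 9/64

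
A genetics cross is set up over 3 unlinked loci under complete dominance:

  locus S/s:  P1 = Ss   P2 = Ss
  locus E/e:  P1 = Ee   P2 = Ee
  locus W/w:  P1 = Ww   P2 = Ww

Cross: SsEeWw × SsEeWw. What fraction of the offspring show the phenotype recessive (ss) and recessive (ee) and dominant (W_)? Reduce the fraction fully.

SsEeWw gametes: SEW×1, SEw×1, SeW×1, Sew×1, sEW×1, sEw×1, seW×1, sew×1
SsEeWw gametes: SEW×1, SEw×1, SeW×1, Sew×1, sEW×1, sEw×1, seW×1, sew×1
SsEeWw×SsEeWw grid (8·8=64): SSEEWW=1 SSEEWw=2 SSEEww=1 SSEeWW=2 SSEeWw=4 SSEeww=2 SSeeWW=1 SSeeWw=2 SSeeww=1 SsEEWW=2 SsEEWw=4 SsEEww=2 SsEeWW=4 SsEeWw=8 SsEeww=4 SseeWW=2 SseeWw=4 Sseeww=2 ssEEWW=1 ssEEWw=2 ssEEww=1 ssEeWW=2 ssEeWw=4 ssEeww=2 sseeWW=1 sseeWw=2 sseeww=1
ss ee W_ hits 3/64; gcd=1; 3÷1/64÷1 = 3/64

P(ss ee W_) = 3/64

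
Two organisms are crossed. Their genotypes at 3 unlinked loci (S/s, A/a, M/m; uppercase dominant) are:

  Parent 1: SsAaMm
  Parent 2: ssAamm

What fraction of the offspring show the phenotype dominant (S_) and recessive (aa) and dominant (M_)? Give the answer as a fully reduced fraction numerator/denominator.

P(S_ aa M_) = 1/16

SsAaMm gametes: SAM×1, SAm×1, SaM×1, Sam×1, sAM×1, sAm×1, saM×1, sam×1
ssAamm gametes: sAm×4, sam×4
SsAaMm×ssAamm grid (8·8=64): SsAAMm=4 SsAAmm=4 SsAaMm=8 SsAamm=8 SsaaMm=4 Ssaamm=4 ssAAMm=4 ssAAmm=4 ssAaMm=8 ssAamm=8 ssaaMm=4 ssaamm=4
S_ aa M_ hits 4/64; gcd=4; 4÷4/64÷4 = 1/16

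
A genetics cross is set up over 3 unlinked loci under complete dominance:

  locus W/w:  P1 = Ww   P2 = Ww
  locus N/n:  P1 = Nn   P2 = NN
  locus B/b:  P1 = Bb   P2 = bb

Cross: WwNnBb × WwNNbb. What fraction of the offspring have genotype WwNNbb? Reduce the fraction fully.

WwNnBb gametes: WNB×1, WNb×1, WnB×1, Wnb×1, wNB×1, wNb×1, wnB×1, wnb×1
WwNNbb gametes: WNb×4, wNb×4
WwNnBb×WwNNbb grid (8·8=64): WWNNBb=4 WWNNbb=4 WWNnBb=4 WWNnbb=4 WwNNBb=8 WwNNbb=8 WwNnBb=8 WwNnbb=8 wwNNBb=4 wwNNbb=4 wwNnBb=4 wwNnbb=4
WwNNbb hits 8/64; gcd=8; 8÷8/64÷8 = 1/8

P(WwNNbb) = 1/8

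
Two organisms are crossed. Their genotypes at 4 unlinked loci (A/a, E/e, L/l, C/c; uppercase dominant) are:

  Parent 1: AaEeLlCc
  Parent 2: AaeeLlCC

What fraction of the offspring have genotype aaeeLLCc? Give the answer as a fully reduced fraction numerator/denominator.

AaEeLlCc gametes: AELC×1, AELc×1, AElC×1, AElc×1, AeLC×1, AeLc×1, AelC×1, Aelc×1, aELC×1, aELc×1, aElC×1, aElc×1, aeLC×1, aeLc×1, aelC×1, aelc×1
AaeeLlCC gametes: AeLC×4, AelC×4, aeLC×4, aelC×4
AaEeLlCc×AaeeLlCC grid (16·16=256): AAEeLLCC=4 AAEeLLCc=4 AAEeLlCC=8 AAEeLlCc=8 AAEellCC=4 AAEellCc=4 AAeeLLCC=4 AAeeLLCc=4 AAeeLlCC=8 AAeeLlCc=8 AAeellCC=4 AAeellCc=4 AaEeLLCC=8 AaEeLLCc=8 AaEeLlCC=16 AaEeLlCc=16 AaEellCC=8 AaEellCc=8 AaeeLLCC=8 AaeeLLCc=8 AaeeLlCC=16 AaeeLlCc=16 AaeellCC=8 AaeellCc=8 aaEeLLCC=4 aaEeLLCc=4 aaEeLlCC=8 aaEeLlCc=8 aaEellCC=4 aaEellCc=4 aaeeLLCC=4 aaeeLLCc=4 aaeeLlCC=8 aaeeLlCc=8 aaeellCC=4 aaeellCc=4
aaeeLLCc hits 4/256; gcd=4; 4÷4/256÷4 = 1/64

P(aaeeLLCc) = 1/64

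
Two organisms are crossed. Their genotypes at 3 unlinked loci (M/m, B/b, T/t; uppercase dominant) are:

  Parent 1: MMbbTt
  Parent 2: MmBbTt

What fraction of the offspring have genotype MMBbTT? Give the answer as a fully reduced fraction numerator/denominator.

MMbbTt gametes: MbT×4, Mbt×4
MmBbTt gametes: MBT×1, MBt×1, MbT×1, Mbt×1, mBT×1, mBt×1, mbT×1, mbt×1
MMbbTt×MmBbTt grid (8·8=64): MMBbTT=4 MMBbTt=8 MMBbtt=4 MMbbTT=4 MMbbTt=8 MMbbtt=4 MmBbTT=4 MmBbTt=8 MmBbtt=4 MmbbTT=4 MmbbTt=8 Mmbbtt=4
MMBbTT hits 4/64; gcd=4; 4÷4/64÷4 = 1/16

P(MMBbTT) = 1/16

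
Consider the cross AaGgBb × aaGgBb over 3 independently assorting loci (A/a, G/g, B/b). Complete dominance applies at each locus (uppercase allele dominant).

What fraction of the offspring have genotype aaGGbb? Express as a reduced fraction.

P(aaGGbb) = 1/32

AaGgBb gametes: AGB×1, AGb×1, AgB×1, Agb×1, aGB×1, aGb×1, agB×1, agb×1
aaGgBb gametes: aGB×2, aGb×2, agB×2, agb×2
AaGgBb×aaGgBb grid (8·8=64): AaGGBB=2 AaGGBb=4 AaGGbb=2 AaGgBB=4 AaGgBb=8 AaGgbb=4 AaggBB=2 AaggBb=4 Aaggbb=2 aaGGBB=2 aaGGBb=4 aaGGbb=2 aaGgBB=4 aaGgBb=8 aaGgbb=4 aaggBB=2 aaggBb=4 aaggbb=2
aaGGbb hits 2/64; gcd=2; 2÷2/64÷2 = 1/32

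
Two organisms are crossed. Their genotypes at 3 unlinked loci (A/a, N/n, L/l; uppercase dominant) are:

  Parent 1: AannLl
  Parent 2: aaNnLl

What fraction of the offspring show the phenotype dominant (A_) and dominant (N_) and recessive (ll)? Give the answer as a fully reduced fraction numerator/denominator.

P(A_ N_ ll) = 1/16

AannLl gametes: AnL×2, Anl×2, anL×2, anl×2
aaNnLl gametes: aNL×2, aNl×2, anL×2, anl×2
AannLl×aaNnLl grid (8·8=64): AaNnLL=4 AaNnLl=8 AaNnll=4 AannLL=4 AannLl=8 Aannll=4 aaNnLL=4 aaNnLl=8 aaNnll=4 aannLL=4 aannLl=8 aannll=4
A_ N_ ll hits 4/64; gcd=4; 4÷4/64÷4 = 1/16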